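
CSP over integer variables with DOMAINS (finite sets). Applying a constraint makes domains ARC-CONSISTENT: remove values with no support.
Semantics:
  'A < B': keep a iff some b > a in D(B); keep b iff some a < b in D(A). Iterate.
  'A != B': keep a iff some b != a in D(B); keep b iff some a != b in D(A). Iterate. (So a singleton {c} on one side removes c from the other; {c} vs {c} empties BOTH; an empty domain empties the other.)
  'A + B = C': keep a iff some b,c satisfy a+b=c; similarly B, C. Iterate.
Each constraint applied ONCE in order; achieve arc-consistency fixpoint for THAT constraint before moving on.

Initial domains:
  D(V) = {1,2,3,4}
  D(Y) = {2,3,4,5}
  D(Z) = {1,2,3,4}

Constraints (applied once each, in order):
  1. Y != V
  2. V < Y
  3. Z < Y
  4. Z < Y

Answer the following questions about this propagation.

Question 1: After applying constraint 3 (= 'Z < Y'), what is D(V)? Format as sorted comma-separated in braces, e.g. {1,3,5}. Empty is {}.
Answer: {1,2,3,4}

Derivation:
Constraint 1 (Y != V) on D(Y)={2,3,4,5} D(V)={1,2,3,4}: no change
Constraint 2 (V < Y) on D(V)={1,2,3,4} D(Y)={2,3,4,5}: no change
Constraint 3 (Z < Y) on D(Z)={1,2,3,4} D(Y)={2,3,4,5}: no change
So after constraint 3: D(V) = {1,2,3,4}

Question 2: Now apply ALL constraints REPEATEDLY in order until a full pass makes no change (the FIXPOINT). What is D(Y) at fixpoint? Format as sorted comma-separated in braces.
pass 0 (initial): D(Y)={2,3,4,5}
pass 1: no change
Fixpoint after 1 passes: D(Y) = {2,3,4,5}

Answer: {2,3,4,5}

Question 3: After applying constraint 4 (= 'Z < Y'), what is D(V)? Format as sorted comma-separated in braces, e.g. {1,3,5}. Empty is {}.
Constraint 1 (Y != V) on D(Y)={2,3,4,5} D(V)={1,2,3,4}: no change
Constraint 2 (V < Y) on D(V)={1,2,3,4} D(Y)={2,3,4,5}: no change
Constraint 3 (Z < Y) on D(Z)={1,2,3,4} D(Y)={2,3,4,5}: no change
Constraint 4 (Z < Y) on D(Z)={1,2,3,4} D(Y)={2,3,4,5}: no change
So after constraint 4: D(V) = {1,2,3,4}

Answer: {1,2,3,4}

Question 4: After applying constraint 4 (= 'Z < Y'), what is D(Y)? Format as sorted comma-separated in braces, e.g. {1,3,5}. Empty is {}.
Answer: {2,3,4,5}

Derivation:
Constraint 1 (Y != V) on D(Y)={2,3,4,5} D(V)={1,2,3,4}: no change
Constraint 2 (V < Y) on D(V)={1,2,3,4} D(Y)={2,3,4,5}: no change
Constraint 3 (Z < Y) on D(Z)={1,2,3,4} D(Y)={2,3,4,5}: no change
Constraint 4 (Z < Y) on D(Z)={1,2,3,4} D(Y)={2,3,4,5}: no change
So after constraint 4: D(Y) = {2,3,4,5}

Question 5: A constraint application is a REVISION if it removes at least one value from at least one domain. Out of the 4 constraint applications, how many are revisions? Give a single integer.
Answer: 0

Derivation:
Constraint 1 (Y != V) on D(Y)={2,3,4,5} D(V)={1,2,3,4}: no change => not a revision
Constraint 2 (V < Y) on D(V)={1,2,3,4} D(Y)={2,3,4,5}: no change => not a revision
Constraint 3 (Z < Y) on D(Z)={1,2,3,4} D(Y)={2,3,4,5}: no change => not a revision
Constraint 4 (Z < Y) on D(Z)={1,2,3,4} D(Y)={2,3,4,5}: no change => not a revision
Total revisions = 0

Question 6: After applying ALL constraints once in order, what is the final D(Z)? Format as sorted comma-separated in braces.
Constraint 1 (Y != V) on D(Y)={2,3,4,5} D(V)={1,2,3,4}: no change
Constraint 2 (V < Y) on D(V)={1,2,3,4} D(Y)={2,3,4,5}: no change
Constraint 3 (Z < Y) on D(Z)={1,2,3,4} D(Y)={2,3,4,5}: no change
Constraint 4 (Z < Y) on D(Z)={1,2,3,4} D(Y)={2,3,4,5}: no change
So after all 4 constraints: D(Z) = {1,2,3,4}

Answer: {1,2,3,4}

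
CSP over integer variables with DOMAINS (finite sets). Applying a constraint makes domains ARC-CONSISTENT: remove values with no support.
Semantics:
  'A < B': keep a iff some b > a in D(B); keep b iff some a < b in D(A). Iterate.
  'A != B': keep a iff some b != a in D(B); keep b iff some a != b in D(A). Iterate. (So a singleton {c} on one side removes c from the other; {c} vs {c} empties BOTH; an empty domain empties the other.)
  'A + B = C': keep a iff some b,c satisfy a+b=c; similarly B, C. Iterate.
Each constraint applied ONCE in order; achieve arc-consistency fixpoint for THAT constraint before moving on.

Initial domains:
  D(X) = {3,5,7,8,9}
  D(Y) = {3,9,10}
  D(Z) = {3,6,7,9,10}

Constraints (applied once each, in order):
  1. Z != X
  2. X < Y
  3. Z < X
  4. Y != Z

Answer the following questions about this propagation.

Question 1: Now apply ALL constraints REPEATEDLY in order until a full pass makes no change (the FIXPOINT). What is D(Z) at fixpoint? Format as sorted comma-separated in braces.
pass 0 (initial): D(Z)={3,6,7,9,10}
pass 1: X {3,5,7,8,9}->{5,7,8,9}; Y {3,9,10}->{9,10}; Z {3,6,7,9,10}->{3,6,7}
pass 2: no change
Fixpoint after 2 passes: D(Z) = {3,6,7}

Answer: {3,6,7}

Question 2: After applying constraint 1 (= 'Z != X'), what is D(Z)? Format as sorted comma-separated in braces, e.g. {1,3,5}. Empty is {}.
Constraint 1 (Z != X) on D(Z)={3,6,7,9,10} D(X)={3,5,7,8,9}: no change
So after constraint 1: D(Z) = {3,6,7,9,10}

Answer: {3,6,7,9,10}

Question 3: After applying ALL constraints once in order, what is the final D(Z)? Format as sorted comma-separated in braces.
Constraint 1 (Z != X) on D(Z)={3,6,7,9,10} D(X)={3,5,7,8,9}: no change
Constraint 2 (X < Y) on D(X)={3,5,7,8,9} D(Y)={3,9,10}: Y {3,9,10}->{9,10}
Constraint 3 (Z < X) on D(Z)={3,6,7,9,10} D(X)={3,5,7,8,9}: Z {3,6,7,9,10}->{3,6,7}; X {3,5,7,8,9}->{5,7,8,9}
Constraint 4 (Y != Z) on D(Y)={9,10} D(Z)={3,6,7}: no change
So after all 4 constraints: D(Z) = {3,6,7}

Answer: {3,6,7}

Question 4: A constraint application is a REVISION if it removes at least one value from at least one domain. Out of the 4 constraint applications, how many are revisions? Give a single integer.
Answer: 2

Derivation:
Constraint 1 (Z != X) on D(Z)={3,6,7,9,10} D(X)={3,5,7,8,9}: no change => not a revision
Constraint 2 (X < Y) on D(X)={3,5,7,8,9} D(Y)={3,9,10}: Y {3,9,10}->{9,10} => REVISION
Constraint 3 (Z < X) on D(Z)={3,6,7,9,10} D(X)={3,5,7,8,9}: Z {3,6,7,9,10}->{3,6,7}; X {3,5,7,8,9}->{5,7,8,9} => REVISION
Constraint 4 (Y != Z) on D(Y)={9,10} D(Z)={3,6,7}: no change => not a revision
Total revisions = 2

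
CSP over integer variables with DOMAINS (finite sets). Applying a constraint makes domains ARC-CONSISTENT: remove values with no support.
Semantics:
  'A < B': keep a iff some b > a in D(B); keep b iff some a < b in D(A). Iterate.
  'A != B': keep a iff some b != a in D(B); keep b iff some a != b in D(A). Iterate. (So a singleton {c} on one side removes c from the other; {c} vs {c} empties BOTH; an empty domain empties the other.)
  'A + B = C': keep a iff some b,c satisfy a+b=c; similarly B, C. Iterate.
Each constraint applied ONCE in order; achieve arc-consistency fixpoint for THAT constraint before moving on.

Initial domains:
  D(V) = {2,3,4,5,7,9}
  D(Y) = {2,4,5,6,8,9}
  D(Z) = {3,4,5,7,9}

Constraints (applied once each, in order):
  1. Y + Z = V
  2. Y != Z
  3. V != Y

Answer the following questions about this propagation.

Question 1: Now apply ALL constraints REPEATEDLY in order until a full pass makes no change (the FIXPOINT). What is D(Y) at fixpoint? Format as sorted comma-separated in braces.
pass 0 (initial): D(Y)={2,4,5,6,8,9}
pass 1: V {2,3,4,5,7,9}->{5,7,9}; Y {2,4,5,6,8,9}->{2,4,5,6}; Z {3,4,5,7,9}->{3,4,5,7}
pass 2: no change
Fixpoint after 2 passes: D(Y) = {2,4,5,6}

Answer: {2,4,5,6}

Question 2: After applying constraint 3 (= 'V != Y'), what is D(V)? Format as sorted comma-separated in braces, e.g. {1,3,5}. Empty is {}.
Constraint 1 (Y + Z = V) on D(Y)={2,4,5,6,8,9} D(Z)={3,4,5,7,9} D(V)={2,3,4,5,7,9}: Y {2,4,5,6,8,9}->{2,4,5,6}; Z {3,4,5,7,9}->{3,4,5,7}; V {2,3,4,5,7,9}->{5,7,9}
Constraint 2 (Y != Z) on D(Y)={2,4,5,6} D(Z)={3,4,5,7}: no change
Constraint 3 (V != Y) on D(V)={5,7,9} D(Y)={2,4,5,6}: no change
So after constraint 3: D(V) = {5,7,9}

Answer: {5,7,9}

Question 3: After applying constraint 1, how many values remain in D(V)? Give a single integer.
Answer: 3

Derivation:
Constraint 1 (Y + Z = V) on D(Y)={2,4,5,6,8,9} D(Z)={3,4,5,7,9} D(V)={2,3,4,5,7,9}: Y {2,4,5,6,8,9}->{2,4,5,6}; Z {3,4,5,7,9}->{3,4,5,7}; V {2,3,4,5,7,9}->{5,7,9}
So after constraint 1: D(V)={5,7,9}, size = 3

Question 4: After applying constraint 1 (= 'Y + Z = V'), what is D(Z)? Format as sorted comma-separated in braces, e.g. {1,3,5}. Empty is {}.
Answer: {3,4,5,7}

Derivation:
Constraint 1 (Y + Z = V) on D(Y)={2,4,5,6,8,9} D(Z)={3,4,5,7,9} D(V)={2,3,4,5,7,9}: Y {2,4,5,6,8,9}->{2,4,5,6}; Z {3,4,5,7,9}->{3,4,5,7}; V {2,3,4,5,7,9}->{5,7,9}
So after constraint 1: D(Z) = {3,4,5,7}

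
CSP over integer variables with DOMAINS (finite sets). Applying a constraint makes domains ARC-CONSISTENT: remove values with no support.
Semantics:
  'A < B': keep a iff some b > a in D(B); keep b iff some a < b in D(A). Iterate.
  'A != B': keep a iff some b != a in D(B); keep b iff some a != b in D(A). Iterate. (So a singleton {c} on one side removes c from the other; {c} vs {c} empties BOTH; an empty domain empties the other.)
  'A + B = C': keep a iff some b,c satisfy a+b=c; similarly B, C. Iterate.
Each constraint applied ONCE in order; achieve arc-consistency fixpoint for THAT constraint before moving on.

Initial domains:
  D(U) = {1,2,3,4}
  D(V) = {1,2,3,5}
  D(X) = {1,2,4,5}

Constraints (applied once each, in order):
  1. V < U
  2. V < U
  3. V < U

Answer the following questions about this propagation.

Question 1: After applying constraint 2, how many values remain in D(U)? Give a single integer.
Answer: 3

Derivation:
Constraint 1 (V < U) on D(V)={1,2,3,5} D(U)={1,2,3,4}: V {1,2,3,5}->{1,2,3}; U {1,2,3,4}->{2,3,4}
Constraint 2 (V < U) on D(V)={1,2,3} D(U)={2,3,4}: no change
So after constraint 2: D(U)={2,3,4}, size = 3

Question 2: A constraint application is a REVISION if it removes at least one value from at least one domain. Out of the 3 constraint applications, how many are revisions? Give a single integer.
Answer: 1

Derivation:
Constraint 1 (V < U) on D(V)={1,2,3,5} D(U)={1,2,3,4}: V {1,2,3,5}->{1,2,3}; U {1,2,3,4}->{2,3,4} => REVISION
Constraint 2 (V < U) on D(V)={1,2,3} D(U)={2,3,4}: no change => not a revision
Constraint 3 (V < U) on D(V)={1,2,3} D(U)={2,3,4}: no change => not a revision
Total revisions = 1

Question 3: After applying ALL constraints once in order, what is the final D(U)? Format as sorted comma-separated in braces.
Constraint 1 (V < U) on D(V)={1,2,3,5} D(U)={1,2,3,4}: V {1,2,3,5}->{1,2,3}; U {1,2,3,4}->{2,3,4}
Constraint 2 (V < U) on D(V)={1,2,3} D(U)={2,3,4}: no change
Constraint 3 (V < U) on D(V)={1,2,3} D(U)={2,3,4}: no change
So after all 3 constraints: D(U) = {2,3,4}

Answer: {2,3,4}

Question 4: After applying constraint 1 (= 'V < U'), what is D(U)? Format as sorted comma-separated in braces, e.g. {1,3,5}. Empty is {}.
Constraint 1 (V < U) on D(V)={1,2,3,5} D(U)={1,2,3,4}: V {1,2,3,5}->{1,2,3}; U {1,2,3,4}->{2,3,4}
So after constraint 1: D(U) = {2,3,4}

Answer: {2,3,4}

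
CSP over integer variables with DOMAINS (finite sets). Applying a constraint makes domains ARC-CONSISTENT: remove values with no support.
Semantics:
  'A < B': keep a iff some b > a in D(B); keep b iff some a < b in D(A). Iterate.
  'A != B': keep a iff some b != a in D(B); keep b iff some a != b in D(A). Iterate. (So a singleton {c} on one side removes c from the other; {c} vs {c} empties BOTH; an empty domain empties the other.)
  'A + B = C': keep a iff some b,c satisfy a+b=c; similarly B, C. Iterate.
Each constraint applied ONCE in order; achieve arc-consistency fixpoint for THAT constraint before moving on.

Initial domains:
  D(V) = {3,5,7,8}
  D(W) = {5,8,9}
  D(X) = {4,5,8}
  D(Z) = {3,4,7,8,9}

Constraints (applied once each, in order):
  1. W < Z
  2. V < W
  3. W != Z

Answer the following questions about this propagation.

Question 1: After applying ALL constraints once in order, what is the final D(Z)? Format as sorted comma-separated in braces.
Answer: {7,8,9}

Derivation:
Constraint 1 (W < Z) on D(W)={5,8,9} D(Z)={3,4,7,8,9}: W {5,8,9}->{5,8}; Z {3,4,7,8,9}->{7,8,9}
Constraint 2 (V < W) on D(V)={3,5,7,8} D(W)={5,8}: V {3,5,7,8}->{3,5,7}
Constraint 3 (W != Z) on D(W)={5,8} D(Z)={7,8,9}: no change
So after all 3 constraints: D(Z) = {7,8,9}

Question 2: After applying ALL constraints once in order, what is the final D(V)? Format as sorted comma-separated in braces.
Answer: {3,5,7}

Derivation:
Constraint 1 (W < Z) on D(W)={5,8,9} D(Z)={3,4,7,8,9}: W {5,8,9}->{5,8}; Z {3,4,7,8,9}->{7,8,9}
Constraint 2 (V < W) on D(V)={3,5,7,8} D(W)={5,8}: V {3,5,7,8}->{3,5,7}
Constraint 3 (W != Z) on D(W)={5,8} D(Z)={7,8,9}: no change
So after all 3 constraints: D(V) = {3,5,7}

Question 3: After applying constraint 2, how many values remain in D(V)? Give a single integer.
Constraint 1 (W < Z) on D(W)={5,8,9} D(Z)={3,4,7,8,9}: W {5,8,9}->{5,8}; Z {3,4,7,8,9}->{7,8,9}
Constraint 2 (V < W) on D(V)={3,5,7,8} D(W)={5,8}: V {3,5,7,8}->{3,5,7}
So after constraint 2: D(V)={3,5,7}, size = 3

Answer: 3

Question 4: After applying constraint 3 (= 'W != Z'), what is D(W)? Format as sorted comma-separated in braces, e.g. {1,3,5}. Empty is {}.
Constraint 1 (W < Z) on D(W)={5,8,9} D(Z)={3,4,7,8,9}: W {5,8,9}->{5,8}; Z {3,4,7,8,9}->{7,8,9}
Constraint 2 (V < W) on D(V)={3,5,7,8} D(W)={5,8}: V {3,5,7,8}->{3,5,7}
Constraint 3 (W != Z) on D(W)={5,8} D(Z)={7,8,9}: no change
So after constraint 3: D(W) = {5,8}

Answer: {5,8}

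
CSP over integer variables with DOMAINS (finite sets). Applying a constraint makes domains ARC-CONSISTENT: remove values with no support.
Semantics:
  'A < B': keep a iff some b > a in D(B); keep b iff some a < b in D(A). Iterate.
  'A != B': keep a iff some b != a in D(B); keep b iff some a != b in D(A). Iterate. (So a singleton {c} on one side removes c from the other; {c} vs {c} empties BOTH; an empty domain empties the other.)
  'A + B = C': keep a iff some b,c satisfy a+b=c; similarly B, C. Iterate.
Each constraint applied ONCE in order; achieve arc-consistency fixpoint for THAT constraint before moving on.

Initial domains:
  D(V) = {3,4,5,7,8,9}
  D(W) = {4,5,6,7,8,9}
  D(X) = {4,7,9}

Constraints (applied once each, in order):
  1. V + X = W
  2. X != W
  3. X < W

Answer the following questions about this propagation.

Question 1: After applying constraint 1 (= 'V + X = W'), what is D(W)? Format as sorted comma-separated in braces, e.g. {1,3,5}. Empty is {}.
Answer: {7,8,9}

Derivation:
Constraint 1 (V + X = W) on D(V)={3,4,5,7,8,9} D(X)={4,7,9} D(W)={4,5,6,7,8,9}: V {3,4,5,7,8,9}->{3,4,5}; X {4,7,9}->{4}; W {4,5,6,7,8,9}->{7,8,9}
So after constraint 1: D(W) = {7,8,9}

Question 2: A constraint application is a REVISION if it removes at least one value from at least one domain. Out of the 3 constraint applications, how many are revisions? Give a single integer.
Constraint 1 (V + X = W) on D(V)={3,4,5,7,8,9} D(X)={4,7,9} D(W)={4,5,6,7,8,9}: V {3,4,5,7,8,9}->{3,4,5}; X {4,7,9}->{4}; W {4,5,6,7,8,9}->{7,8,9} => REVISION
Constraint 2 (X != W) on D(X)={4} D(W)={7,8,9}: no change => not a revision
Constraint 3 (X < W) on D(X)={4} D(W)={7,8,9}: no change => not a revision
Total revisions = 1

Answer: 1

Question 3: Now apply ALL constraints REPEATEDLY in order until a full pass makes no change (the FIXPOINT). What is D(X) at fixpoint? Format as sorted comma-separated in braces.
pass 0 (initial): D(X)={4,7,9}
pass 1: V {3,4,5,7,8,9}->{3,4,5}; W {4,5,6,7,8,9}->{7,8,9}; X {4,7,9}->{4}
pass 2: no change
Fixpoint after 2 passes: D(X) = {4}

Answer: {4}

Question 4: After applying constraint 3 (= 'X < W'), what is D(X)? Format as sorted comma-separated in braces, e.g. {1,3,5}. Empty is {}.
Constraint 1 (V + X = W) on D(V)={3,4,5,7,8,9} D(X)={4,7,9} D(W)={4,5,6,7,8,9}: V {3,4,5,7,8,9}->{3,4,5}; X {4,7,9}->{4}; W {4,5,6,7,8,9}->{7,8,9}
Constraint 2 (X != W) on D(X)={4} D(W)={7,8,9}: no change
Constraint 3 (X < W) on D(X)={4} D(W)={7,8,9}: no change
So after constraint 3: D(X) = {4}

Answer: {4}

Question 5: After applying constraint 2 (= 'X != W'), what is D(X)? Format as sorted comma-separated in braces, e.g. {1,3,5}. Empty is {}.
Answer: {4}

Derivation:
Constraint 1 (V + X = W) on D(V)={3,4,5,7,8,9} D(X)={4,7,9} D(W)={4,5,6,7,8,9}: V {3,4,5,7,8,9}->{3,4,5}; X {4,7,9}->{4}; W {4,5,6,7,8,9}->{7,8,9}
Constraint 2 (X != W) on D(X)={4} D(W)={7,8,9}: no change
So after constraint 2: D(X) = {4}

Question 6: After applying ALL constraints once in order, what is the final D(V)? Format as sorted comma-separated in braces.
Answer: {3,4,5}

Derivation:
Constraint 1 (V + X = W) on D(V)={3,4,5,7,8,9} D(X)={4,7,9} D(W)={4,5,6,7,8,9}: V {3,4,5,7,8,9}->{3,4,5}; X {4,7,9}->{4}; W {4,5,6,7,8,9}->{7,8,9}
Constraint 2 (X != W) on D(X)={4} D(W)={7,8,9}: no change
Constraint 3 (X < W) on D(X)={4} D(W)={7,8,9}: no change
So after all 3 constraints: D(V) = {3,4,5}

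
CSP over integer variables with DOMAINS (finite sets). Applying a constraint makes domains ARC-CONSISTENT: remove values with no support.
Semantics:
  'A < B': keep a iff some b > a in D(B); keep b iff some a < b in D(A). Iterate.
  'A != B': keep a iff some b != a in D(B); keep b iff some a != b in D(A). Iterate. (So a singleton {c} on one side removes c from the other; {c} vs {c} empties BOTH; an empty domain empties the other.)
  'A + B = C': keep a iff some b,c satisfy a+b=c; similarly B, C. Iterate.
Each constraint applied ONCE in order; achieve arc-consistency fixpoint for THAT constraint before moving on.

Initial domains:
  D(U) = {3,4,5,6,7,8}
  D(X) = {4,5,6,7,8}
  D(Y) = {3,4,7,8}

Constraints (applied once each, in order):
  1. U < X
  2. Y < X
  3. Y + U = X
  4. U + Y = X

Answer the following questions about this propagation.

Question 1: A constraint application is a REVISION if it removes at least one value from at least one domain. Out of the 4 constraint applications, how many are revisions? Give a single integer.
Constraint 1 (U < X) on D(U)={3,4,5,6,7,8} D(X)={4,5,6,7,8}: U {3,4,5,6,7,8}->{3,4,5,6,7} => REVISION
Constraint 2 (Y < X) on D(Y)={3,4,7,8} D(X)={4,5,6,7,8}: Y {3,4,7,8}->{3,4,7} => REVISION
Constraint 3 (Y + U = X) on D(Y)={3,4,7} D(U)={3,4,5,6,7} D(X)={4,5,6,7,8}: Y {3,4,7}->{3,4}; U {3,4,5,6,7}->{3,4,5}; X {4,5,6,7,8}->{6,7,8} => REVISION
Constraint 4 (U + Y = X) on D(U)={3,4,5} D(Y)={3,4} D(X)={6,7,8}: no change => not a revision
Total revisions = 3

Answer: 3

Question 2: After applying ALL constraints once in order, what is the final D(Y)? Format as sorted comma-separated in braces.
Answer: {3,4}

Derivation:
Constraint 1 (U < X) on D(U)={3,4,5,6,7,8} D(X)={4,5,6,7,8}: U {3,4,5,6,7,8}->{3,4,5,6,7}
Constraint 2 (Y < X) on D(Y)={3,4,7,8} D(X)={4,5,6,7,8}: Y {3,4,7,8}->{3,4,7}
Constraint 3 (Y + U = X) on D(Y)={3,4,7} D(U)={3,4,5,6,7} D(X)={4,5,6,7,8}: Y {3,4,7}->{3,4}; U {3,4,5,6,7}->{3,4,5}; X {4,5,6,7,8}->{6,7,8}
Constraint 4 (U + Y = X) on D(U)={3,4,5} D(Y)={3,4} D(X)={6,7,8}: no change
So after all 4 constraints: D(Y) = {3,4}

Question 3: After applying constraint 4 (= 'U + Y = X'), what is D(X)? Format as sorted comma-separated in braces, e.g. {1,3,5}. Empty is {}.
Constraint 1 (U < X) on D(U)={3,4,5,6,7,8} D(X)={4,5,6,7,8}: U {3,4,5,6,7,8}->{3,4,5,6,7}
Constraint 2 (Y < X) on D(Y)={3,4,7,8} D(X)={4,5,6,7,8}: Y {3,4,7,8}->{3,4,7}
Constraint 3 (Y + U = X) on D(Y)={3,4,7} D(U)={3,4,5,6,7} D(X)={4,5,6,7,8}: Y {3,4,7}->{3,4}; U {3,4,5,6,7}->{3,4,5}; X {4,5,6,7,8}->{6,7,8}
Constraint 4 (U + Y = X) on D(U)={3,4,5} D(Y)={3,4} D(X)={6,7,8}: no change
So after constraint 4: D(X) = {6,7,8}

Answer: {6,7,8}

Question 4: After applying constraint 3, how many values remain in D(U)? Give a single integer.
Answer: 3

Derivation:
Constraint 1 (U < X) on D(U)={3,4,5,6,7,8} D(X)={4,5,6,7,8}: U {3,4,5,6,7,8}->{3,4,5,6,7}
Constraint 2 (Y < X) on D(Y)={3,4,7,8} D(X)={4,5,6,7,8}: Y {3,4,7,8}->{3,4,7}
Constraint 3 (Y + U = X) on D(Y)={3,4,7} D(U)={3,4,5,6,7} D(X)={4,5,6,7,8}: Y {3,4,7}->{3,4}; U {3,4,5,6,7}->{3,4,5}; X {4,5,6,7,8}->{6,7,8}
So after constraint 3: D(U)={3,4,5}, size = 3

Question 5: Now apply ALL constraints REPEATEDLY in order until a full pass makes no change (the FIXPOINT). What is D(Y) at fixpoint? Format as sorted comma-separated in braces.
pass 0 (initial): D(Y)={3,4,7,8}
pass 1: U {3,4,5,6,7,8}->{3,4,5}; X {4,5,6,7,8}->{6,7,8}; Y {3,4,7,8}->{3,4}
pass 2: no change
Fixpoint after 2 passes: D(Y) = {3,4}

Answer: {3,4}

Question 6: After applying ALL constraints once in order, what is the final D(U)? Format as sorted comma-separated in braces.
Constraint 1 (U < X) on D(U)={3,4,5,6,7,8} D(X)={4,5,6,7,8}: U {3,4,5,6,7,8}->{3,4,5,6,7}
Constraint 2 (Y < X) on D(Y)={3,4,7,8} D(X)={4,5,6,7,8}: Y {3,4,7,8}->{3,4,7}
Constraint 3 (Y + U = X) on D(Y)={3,4,7} D(U)={3,4,5,6,7} D(X)={4,5,6,7,8}: Y {3,4,7}->{3,4}; U {3,4,5,6,7}->{3,4,5}; X {4,5,6,7,8}->{6,7,8}
Constraint 4 (U + Y = X) on D(U)={3,4,5} D(Y)={3,4} D(X)={6,7,8}: no change
So after all 4 constraints: D(U) = {3,4,5}

Answer: {3,4,5}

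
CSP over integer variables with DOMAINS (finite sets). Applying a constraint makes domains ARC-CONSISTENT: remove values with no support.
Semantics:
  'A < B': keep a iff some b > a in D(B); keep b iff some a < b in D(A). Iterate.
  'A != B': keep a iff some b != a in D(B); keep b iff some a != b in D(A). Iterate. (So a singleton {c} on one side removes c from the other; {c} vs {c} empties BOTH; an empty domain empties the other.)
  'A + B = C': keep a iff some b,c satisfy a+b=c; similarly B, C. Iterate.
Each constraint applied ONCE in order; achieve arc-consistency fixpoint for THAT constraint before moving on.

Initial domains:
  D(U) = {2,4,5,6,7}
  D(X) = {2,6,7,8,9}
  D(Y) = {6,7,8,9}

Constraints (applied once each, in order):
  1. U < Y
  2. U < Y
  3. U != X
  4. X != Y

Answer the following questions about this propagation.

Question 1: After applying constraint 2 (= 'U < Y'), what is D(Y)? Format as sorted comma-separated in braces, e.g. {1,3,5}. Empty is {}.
Answer: {6,7,8,9}

Derivation:
Constraint 1 (U < Y) on D(U)={2,4,5,6,7} D(Y)={6,7,8,9}: no change
Constraint 2 (U < Y) on D(U)={2,4,5,6,7} D(Y)={6,7,8,9}: no change
So after constraint 2: D(Y) = {6,7,8,9}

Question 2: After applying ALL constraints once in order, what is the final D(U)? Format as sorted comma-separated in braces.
Answer: {2,4,5,6,7}

Derivation:
Constraint 1 (U < Y) on D(U)={2,4,5,6,7} D(Y)={6,7,8,9}: no change
Constraint 2 (U < Y) on D(U)={2,4,5,6,7} D(Y)={6,7,8,9}: no change
Constraint 3 (U != X) on D(U)={2,4,5,6,7} D(X)={2,6,7,8,9}: no change
Constraint 4 (X != Y) on D(X)={2,6,7,8,9} D(Y)={6,7,8,9}: no change
So after all 4 constraints: D(U) = {2,4,5,6,7}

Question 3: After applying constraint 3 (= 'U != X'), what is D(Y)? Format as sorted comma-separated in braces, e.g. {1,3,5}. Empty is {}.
Answer: {6,7,8,9}

Derivation:
Constraint 1 (U < Y) on D(U)={2,4,5,6,7} D(Y)={6,7,8,9}: no change
Constraint 2 (U < Y) on D(U)={2,4,5,6,7} D(Y)={6,7,8,9}: no change
Constraint 3 (U != X) on D(U)={2,4,5,6,7} D(X)={2,6,7,8,9}: no change
So after constraint 3: D(Y) = {6,7,8,9}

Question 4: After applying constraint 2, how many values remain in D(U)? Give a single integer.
Constraint 1 (U < Y) on D(U)={2,4,5,6,7} D(Y)={6,7,8,9}: no change
Constraint 2 (U < Y) on D(U)={2,4,5,6,7} D(Y)={6,7,8,9}: no change
So after constraint 2: D(U)={2,4,5,6,7}, size = 5

Answer: 5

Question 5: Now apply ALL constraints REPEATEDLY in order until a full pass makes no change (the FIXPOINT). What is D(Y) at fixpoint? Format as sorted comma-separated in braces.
pass 0 (initial): D(Y)={6,7,8,9}
pass 1: no change
Fixpoint after 1 passes: D(Y) = {6,7,8,9}

Answer: {6,7,8,9}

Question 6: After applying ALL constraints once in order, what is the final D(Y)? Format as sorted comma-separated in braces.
Constraint 1 (U < Y) on D(U)={2,4,5,6,7} D(Y)={6,7,8,9}: no change
Constraint 2 (U < Y) on D(U)={2,4,5,6,7} D(Y)={6,7,8,9}: no change
Constraint 3 (U != X) on D(U)={2,4,5,6,7} D(X)={2,6,7,8,9}: no change
Constraint 4 (X != Y) on D(X)={2,6,7,8,9} D(Y)={6,7,8,9}: no change
So after all 4 constraints: D(Y) = {6,7,8,9}

Answer: {6,7,8,9}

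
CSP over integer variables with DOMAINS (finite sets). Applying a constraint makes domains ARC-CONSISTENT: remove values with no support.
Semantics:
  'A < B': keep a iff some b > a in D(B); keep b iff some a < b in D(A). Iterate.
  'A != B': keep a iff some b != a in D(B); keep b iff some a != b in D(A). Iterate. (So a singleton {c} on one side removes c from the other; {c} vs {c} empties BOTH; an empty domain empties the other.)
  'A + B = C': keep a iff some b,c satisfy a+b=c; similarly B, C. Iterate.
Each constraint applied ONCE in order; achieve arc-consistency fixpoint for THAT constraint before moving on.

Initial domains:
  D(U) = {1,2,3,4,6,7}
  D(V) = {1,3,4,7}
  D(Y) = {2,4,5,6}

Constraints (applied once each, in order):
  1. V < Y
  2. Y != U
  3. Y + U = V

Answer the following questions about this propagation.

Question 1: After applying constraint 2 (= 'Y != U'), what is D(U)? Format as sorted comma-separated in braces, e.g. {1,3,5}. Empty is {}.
Answer: {1,2,3,4,6,7}

Derivation:
Constraint 1 (V < Y) on D(V)={1,3,4,7} D(Y)={2,4,5,6}: V {1,3,4,7}->{1,3,4}
Constraint 2 (Y != U) on D(Y)={2,4,5,6} D(U)={1,2,3,4,6,7}: no change
So after constraint 2: D(U) = {1,2,3,4,6,7}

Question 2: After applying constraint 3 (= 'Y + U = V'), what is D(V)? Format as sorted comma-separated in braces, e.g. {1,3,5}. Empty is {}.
Answer: {3,4}

Derivation:
Constraint 1 (V < Y) on D(V)={1,3,4,7} D(Y)={2,4,5,6}: V {1,3,4,7}->{1,3,4}
Constraint 2 (Y != U) on D(Y)={2,4,5,6} D(U)={1,2,3,4,6,7}: no change
Constraint 3 (Y + U = V) on D(Y)={2,4,5,6} D(U)={1,2,3,4,6,7} D(V)={1,3,4}: Y {2,4,5,6}->{2}; U {1,2,3,4,6,7}->{1,2}; V {1,3,4}->{3,4}
So after constraint 3: D(V) = {3,4}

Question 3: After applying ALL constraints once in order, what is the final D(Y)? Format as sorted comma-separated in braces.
Constraint 1 (V < Y) on D(V)={1,3,4,7} D(Y)={2,4,5,6}: V {1,3,4,7}->{1,3,4}
Constraint 2 (Y != U) on D(Y)={2,4,5,6} D(U)={1,2,3,4,6,7}: no change
Constraint 3 (Y + U = V) on D(Y)={2,4,5,6} D(U)={1,2,3,4,6,7} D(V)={1,3,4}: Y {2,4,5,6}->{2}; U {1,2,3,4,6,7}->{1,2}; V {1,3,4}->{3,4}
So after all 3 constraints: D(Y) = {2}

Answer: {2}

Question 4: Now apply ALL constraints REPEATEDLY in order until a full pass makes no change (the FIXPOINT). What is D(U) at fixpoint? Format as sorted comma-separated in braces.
pass 0 (initial): D(U)={1,2,3,4,6,7}
pass 1: U {1,2,3,4,6,7}->{1,2}; V {1,3,4,7}->{3,4}; Y {2,4,5,6}->{2}
pass 2: U {1,2}->{}; V {3,4}->{}; Y {2}->{}
pass 3: no change
Fixpoint after 3 passes: D(U) = {}

Answer: {}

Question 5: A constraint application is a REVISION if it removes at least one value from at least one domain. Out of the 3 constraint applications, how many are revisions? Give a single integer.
Answer: 2

Derivation:
Constraint 1 (V < Y) on D(V)={1,3,4,7} D(Y)={2,4,5,6}: V {1,3,4,7}->{1,3,4} => REVISION
Constraint 2 (Y != U) on D(Y)={2,4,5,6} D(U)={1,2,3,4,6,7}: no change => not a revision
Constraint 3 (Y + U = V) on D(Y)={2,4,5,6} D(U)={1,2,3,4,6,7} D(V)={1,3,4}: Y {2,4,5,6}->{2}; U {1,2,3,4,6,7}->{1,2}; V {1,3,4}->{3,4} => REVISION
Total revisions = 2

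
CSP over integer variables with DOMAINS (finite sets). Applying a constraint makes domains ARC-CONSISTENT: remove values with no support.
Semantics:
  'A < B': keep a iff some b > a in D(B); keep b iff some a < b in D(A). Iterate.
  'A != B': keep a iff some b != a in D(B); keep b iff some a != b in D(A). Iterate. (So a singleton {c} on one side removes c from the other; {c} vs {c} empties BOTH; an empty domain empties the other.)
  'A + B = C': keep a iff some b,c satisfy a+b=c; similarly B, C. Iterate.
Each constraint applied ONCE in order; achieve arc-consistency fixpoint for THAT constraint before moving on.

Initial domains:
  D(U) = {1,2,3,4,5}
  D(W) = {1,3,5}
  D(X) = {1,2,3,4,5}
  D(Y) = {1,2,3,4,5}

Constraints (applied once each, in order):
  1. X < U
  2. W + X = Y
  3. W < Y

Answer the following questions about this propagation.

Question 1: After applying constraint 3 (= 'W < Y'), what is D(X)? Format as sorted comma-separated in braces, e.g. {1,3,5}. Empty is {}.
Answer: {1,2,3,4}

Derivation:
Constraint 1 (X < U) on D(X)={1,2,3,4,5} D(U)={1,2,3,4,5}: X {1,2,3,4,5}->{1,2,3,4}; U {1,2,3,4,5}->{2,3,4,5}
Constraint 2 (W + X = Y) on D(W)={1,3,5} D(X)={1,2,3,4} D(Y)={1,2,3,4,5}: W {1,3,5}->{1,3}; Y {1,2,3,4,5}->{2,3,4,5}
Constraint 3 (W < Y) on D(W)={1,3} D(Y)={2,3,4,5}: no change
So after constraint 3: D(X) = {1,2,3,4}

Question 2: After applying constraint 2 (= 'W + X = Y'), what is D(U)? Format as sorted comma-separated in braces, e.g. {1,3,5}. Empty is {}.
Answer: {2,3,4,5}

Derivation:
Constraint 1 (X < U) on D(X)={1,2,3,4,5} D(U)={1,2,3,4,5}: X {1,2,3,4,5}->{1,2,3,4}; U {1,2,3,4,5}->{2,3,4,5}
Constraint 2 (W + X = Y) on D(W)={1,3,5} D(X)={1,2,3,4} D(Y)={1,2,3,4,5}: W {1,3,5}->{1,3}; Y {1,2,3,4,5}->{2,3,4,5}
So after constraint 2: D(U) = {2,3,4,5}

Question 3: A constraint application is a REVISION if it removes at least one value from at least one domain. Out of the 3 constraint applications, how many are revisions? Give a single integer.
Constraint 1 (X < U) on D(X)={1,2,3,4,5} D(U)={1,2,3,4,5}: X {1,2,3,4,5}->{1,2,3,4}; U {1,2,3,4,5}->{2,3,4,5} => REVISION
Constraint 2 (W + X = Y) on D(W)={1,3,5} D(X)={1,2,3,4} D(Y)={1,2,3,4,5}: W {1,3,5}->{1,3}; Y {1,2,3,4,5}->{2,3,4,5} => REVISION
Constraint 3 (W < Y) on D(W)={1,3} D(Y)={2,3,4,5}: no change => not a revision
Total revisions = 2

Answer: 2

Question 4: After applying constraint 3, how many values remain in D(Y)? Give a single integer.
Answer: 4

Derivation:
Constraint 1 (X < U) on D(X)={1,2,3,4,5} D(U)={1,2,3,4,5}: X {1,2,3,4,5}->{1,2,3,4}; U {1,2,3,4,5}->{2,3,4,5}
Constraint 2 (W + X = Y) on D(W)={1,3,5} D(X)={1,2,3,4} D(Y)={1,2,3,4,5}: W {1,3,5}->{1,3}; Y {1,2,3,4,5}->{2,3,4,5}
Constraint 3 (W < Y) on D(W)={1,3} D(Y)={2,3,4,5}: no change
So after constraint 3: D(Y)={2,3,4,5}, size = 4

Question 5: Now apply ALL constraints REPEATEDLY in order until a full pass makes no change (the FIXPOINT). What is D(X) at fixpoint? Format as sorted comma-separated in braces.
Answer: {1,2,3,4}

Derivation:
pass 0 (initial): D(X)={1,2,3,4,5}
pass 1: U {1,2,3,4,5}->{2,3,4,5}; W {1,3,5}->{1,3}; X {1,2,3,4,5}->{1,2,3,4}; Y {1,2,3,4,5}->{2,3,4,5}
pass 2: no change
Fixpoint after 2 passes: D(X) = {1,2,3,4}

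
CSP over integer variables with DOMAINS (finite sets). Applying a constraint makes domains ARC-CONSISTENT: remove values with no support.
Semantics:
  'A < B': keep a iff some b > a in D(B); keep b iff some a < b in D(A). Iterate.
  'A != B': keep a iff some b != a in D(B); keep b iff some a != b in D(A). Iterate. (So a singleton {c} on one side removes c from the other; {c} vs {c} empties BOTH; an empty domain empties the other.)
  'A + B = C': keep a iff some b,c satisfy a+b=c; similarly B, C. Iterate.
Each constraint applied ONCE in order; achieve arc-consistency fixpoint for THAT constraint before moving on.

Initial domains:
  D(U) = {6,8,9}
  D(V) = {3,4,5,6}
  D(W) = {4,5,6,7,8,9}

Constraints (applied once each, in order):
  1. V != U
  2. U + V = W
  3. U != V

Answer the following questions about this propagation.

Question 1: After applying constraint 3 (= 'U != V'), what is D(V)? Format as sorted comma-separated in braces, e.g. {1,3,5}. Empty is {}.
Answer: {3}

Derivation:
Constraint 1 (V != U) on D(V)={3,4,5,6} D(U)={6,8,9}: no change
Constraint 2 (U + V = W) on D(U)={6,8,9} D(V)={3,4,5,6} D(W)={4,5,6,7,8,9}: U {6,8,9}->{6}; V {3,4,5,6}->{3}; W {4,5,6,7,8,9}->{9}
Constraint 3 (U != V) on D(U)={6} D(V)={3}: no change
So after constraint 3: D(V) = {3}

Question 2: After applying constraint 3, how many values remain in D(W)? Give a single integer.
Answer: 1

Derivation:
Constraint 1 (V != U) on D(V)={3,4,5,6} D(U)={6,8,9}: no change
Constraint 2 (U + V = W) on D(U)={6,8,9} D(V)={3,4,5,6} D(W)={4,5,6,7,8,9}: U {6,8,9}->{6}; V {3,4,5,6}->{3}; W {4,5,6,7,8,9}->{9}
Constraint 3 (U != V) on D(U)={6} D(V)={3}: no change
So after constraint 3: D(W)={9}, size = 1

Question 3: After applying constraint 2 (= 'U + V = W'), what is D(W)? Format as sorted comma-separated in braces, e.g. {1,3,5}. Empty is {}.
Constraint 1 (V != U) on D(V)={3,4,5,6} D(U)={6,8,9}: no change
Constraint 2 (U + V = W) on D(U)={6,8,9} D(V)={3,4,5,6} D(W)={4,5,6,7,8,9}: U {6,8,9}->{6}; V {3,4,5,6}->{3}; W {4,5,6,7,8,9}->{9}
So after constraint 2: D(W) = {9}

Answer: {9}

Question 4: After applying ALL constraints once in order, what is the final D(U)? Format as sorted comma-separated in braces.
Constraint 1 (V != U) on D(V)={3,4,5,6} D(U)={6,8,9}: no change
Constraint 2 (U + V = W) on D(U)={6,8,9} D(V)={3,4,5,6} D(W)={4,5,6,7,8,9}: U {6,8,9}->{6}; V {3,4,5,6}->{3}; W {4,5,6,7,8,9}->{9}
Constraint 3 (U != V) on D(U)={6} D(V)={3}: no change
So after all 3 constraints: D(U) = {6}

Answer: {6}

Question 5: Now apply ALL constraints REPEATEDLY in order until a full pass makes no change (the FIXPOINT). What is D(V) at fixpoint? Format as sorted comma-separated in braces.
pass 0 (initial): D(V)={3,4,5,6}
pass 1: U {6,8,9}->{6}; V {3,4,5,6}->{3}; W {4,5,6,7,8,9}->{9}
pass 2: no change
Fixpoint after 2 passes: D(V) = {3}

Answer: {3}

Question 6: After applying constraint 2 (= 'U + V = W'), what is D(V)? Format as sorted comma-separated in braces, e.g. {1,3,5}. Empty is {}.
Constraint 1 (V != U) on D(V)={3,4,5,6} D(U)={6,8,9}: no change
Constraint 2 (U + V = W) on D(U)={6,8,9} D(V)={3,4,5,6} D(W)={4,5,6,7,8,9}: U {6,8,9}->{6}; V {3,4,5,6}->{3}; W {4,5,6,7,8,9}->{9}
So after constraint 2: D(V) = {3}

Answer: {3}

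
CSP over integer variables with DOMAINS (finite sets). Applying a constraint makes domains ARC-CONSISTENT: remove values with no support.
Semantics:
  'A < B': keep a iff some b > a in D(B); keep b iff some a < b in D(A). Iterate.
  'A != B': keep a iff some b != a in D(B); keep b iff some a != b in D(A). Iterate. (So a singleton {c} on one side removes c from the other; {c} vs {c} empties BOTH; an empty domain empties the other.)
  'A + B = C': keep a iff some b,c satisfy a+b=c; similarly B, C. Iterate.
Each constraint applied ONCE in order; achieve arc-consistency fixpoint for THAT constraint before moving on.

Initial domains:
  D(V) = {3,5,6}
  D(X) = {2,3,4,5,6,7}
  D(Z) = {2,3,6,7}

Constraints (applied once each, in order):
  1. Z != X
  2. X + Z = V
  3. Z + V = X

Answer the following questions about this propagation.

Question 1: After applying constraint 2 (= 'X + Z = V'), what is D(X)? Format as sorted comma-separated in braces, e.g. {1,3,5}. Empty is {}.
Answer: {2,3,4}

Derivation:
Constraint 1 (Z != X) on D(Z)={2,3,6,7} D(X)={2,3,4,5,6,7}: no change
Constraint 2 (X + Z = V) on D(X)={2,3,4,5,6,7} D(Z)={2,3,6,7} D(V)={3,5,6}: X {2,3,4,5,6,7}->{2,3,4}; Z {2,3,6,7}->{2,3}; V {3,5,6}->{5,6}
So after constraint 2: D(X) = {2,3,4}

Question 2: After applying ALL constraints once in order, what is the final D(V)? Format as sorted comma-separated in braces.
Answer: {}

Derivation:
Constraint 1 (Z != X) on D(Z)={2,3,6,7} D(X)={2,3,4,5,6,7}: no change
Constraint 2 (X + Z = V) on D(X)={2,3,4,5,6,7} D(Z)={2,3,6,7} D(V)={3,5,6}: X {2,3,4,5,6,7}->{2,3,4}; Z {2,3,6,7}->{2,3}; V {3,5,6}->{5,6}
Constraint 3 (Z + V = X) on D(Z)={2,3} D(V)={5,6} D(X)={2,3,4}: Z {2,3}->{}; V {5,6}->{}; X {2,3,4}->{}
So after all 3 constraints: D(V) = {}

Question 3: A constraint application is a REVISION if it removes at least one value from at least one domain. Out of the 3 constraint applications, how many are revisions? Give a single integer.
Answer: 2

Derivation:
Constraint 1 (Z != X) on D(Z)={2,3,6,7} D(X)={2,3,4,5,6,7}: no change => not a revision
Constraint 2 (X + Z = V) on D(X)={2,3,4,5,6,7} D(Z)={2,3,6,7} D(V)={3,5,6}: X {2,3,4,5,6,7}->{2,3,4}; Z {2,3,6,7}->{2,3}; V {3,5,6}->{5,6} => REVISION
Constraint 3 (Z + V = X) on D(Z)={2,3} D(V)={5,6} D(X)={2,3,4}: Z {2,3}->{}; V {5,6}->{}; X {2,3,4}->{} => REVISION
Total revisions = 2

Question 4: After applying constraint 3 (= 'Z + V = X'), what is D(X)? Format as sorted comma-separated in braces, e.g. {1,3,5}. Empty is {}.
Answer: {}

Derivation:
Constraint 1 (Z != X) on D(Z)={2,3,6,7} D(X)={2,3,4,5,6,7}: no change
Constraint 2 (X + Z = V) on D(X)={2,3,4,5,6,7} D(Z)={2,3,6,7} D(V)={3,5,6}: X {2,3,4,5,6,7}->{2,3,4}; Z {2,3,6,7}->{2,3}; V {3,5,6}->{5,6}
Constraint 3 (Z + V = X) on D(Z)={2,3} D(V)={5,6} D(X)={2,3,4}: Z {2,3}->{}; V {5,6}->{}; X {2,3,4}->{}
So after constraint 3: D(X) = {}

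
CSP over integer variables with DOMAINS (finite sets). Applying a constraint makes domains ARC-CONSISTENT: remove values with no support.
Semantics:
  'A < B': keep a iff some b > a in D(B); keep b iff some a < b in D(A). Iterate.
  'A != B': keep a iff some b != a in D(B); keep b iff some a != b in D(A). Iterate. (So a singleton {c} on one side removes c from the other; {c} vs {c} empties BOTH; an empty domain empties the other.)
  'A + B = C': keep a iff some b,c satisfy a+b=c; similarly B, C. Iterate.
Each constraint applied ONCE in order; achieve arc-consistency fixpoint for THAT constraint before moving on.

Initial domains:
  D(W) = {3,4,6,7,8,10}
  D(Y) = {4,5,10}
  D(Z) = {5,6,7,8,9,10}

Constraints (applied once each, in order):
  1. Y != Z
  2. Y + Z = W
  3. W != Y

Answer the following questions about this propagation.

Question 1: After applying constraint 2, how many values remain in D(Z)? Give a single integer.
Constraint 1 (Y != Z) on D(Y)={4,5,10} D(Z)={5,6,7,8,9,10}: no change
Constraint 2 (Y + Z = W) on D(Y)={4,5,10} D(Z)={5,6,7,8,9,10} D(W)={3,4,6,7,8,10}: Y {4,5,10}->{4,5}; Z {5,6,7,8,9,10}->{5,6}; W {3,4,6,7,8,10}->{10}
So after constraint 2: D(Z)={5,6}, size = 2

Answer: 2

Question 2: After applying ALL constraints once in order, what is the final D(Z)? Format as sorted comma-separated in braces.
Constraint 1 (Y != Z) on D(Y)={4,5,10} D(Z)={5,6,7,8,9,10}: no change
Constraint 2 (Y + Z = W) on D(Y)={4,5,10} D(Z)={5,6,7,8,9,10} D(W)={3,4,6,7,8,10}: Y {4,5,10}->{4,5}; Z {5,6,7,8,9,10}->{5,6}; W {3,4,6,7,8,10}->{10}
Constraint 3 (W != Y) on D(W)={10} D(Y)={4,5}: no change
So after all 3 constraints: D(Z) = {5,6}

Answer: {5,6}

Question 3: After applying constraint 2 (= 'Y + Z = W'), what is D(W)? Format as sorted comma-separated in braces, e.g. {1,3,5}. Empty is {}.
Constraint 1 (Y != Z) on D(Y)={4,5,10} D(Z)={5,6,7,8,9,10}: no change
Constraint 2 (Y + Z = W) on D(Y)={4,5,10} D(Z)={5,6,7,8,9,10} D(W)={3,4,6,7,8,10}: Y {4,5,10}->{4,5}; Z {5,6,7,8,9,10}->{5,6}; W {3,4,6,7,8,10}->{10}
So after constraint 2: D(W) = {10}

Answer: {10}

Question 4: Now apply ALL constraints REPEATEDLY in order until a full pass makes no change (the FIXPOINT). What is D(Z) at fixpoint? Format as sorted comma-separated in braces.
Answer: {5,6}

Derivation:
pass 0 (initial): D(Z)={5,6,7,8,9,10}
pass 1: W {3,4,6,7,8,10}->{10}; Y {4,5,10}->{4,5}; Z {5,6,7,8,9,10}->{5,6}
pass 2: no change
Fixpoint after 2 passes: D(Z) = {5,6}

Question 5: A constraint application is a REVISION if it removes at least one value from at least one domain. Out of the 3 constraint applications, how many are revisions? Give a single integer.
Constraint 1 (Y != Z) on D(Y)={4,5,10} D(Z)={5,6,7,8,9,10}: no change => not a revision
Constraint 2 (Y + Z = W) on D(Y)={4,5,10} D(Z)={5,6,7,8,9,10} D(W)={3,4,6,7,8,10}: Y {4,5,10}->{4,5}; Z {5,6,7,8,9,10}->{5,6}; W {3,4,6,7,8,10}->{10} => REVISION
Constraint 3 (W != Y) on D(W)={10} D(Y)={4,5}: no change => not a revision
Total revisions = 1

Answer: 1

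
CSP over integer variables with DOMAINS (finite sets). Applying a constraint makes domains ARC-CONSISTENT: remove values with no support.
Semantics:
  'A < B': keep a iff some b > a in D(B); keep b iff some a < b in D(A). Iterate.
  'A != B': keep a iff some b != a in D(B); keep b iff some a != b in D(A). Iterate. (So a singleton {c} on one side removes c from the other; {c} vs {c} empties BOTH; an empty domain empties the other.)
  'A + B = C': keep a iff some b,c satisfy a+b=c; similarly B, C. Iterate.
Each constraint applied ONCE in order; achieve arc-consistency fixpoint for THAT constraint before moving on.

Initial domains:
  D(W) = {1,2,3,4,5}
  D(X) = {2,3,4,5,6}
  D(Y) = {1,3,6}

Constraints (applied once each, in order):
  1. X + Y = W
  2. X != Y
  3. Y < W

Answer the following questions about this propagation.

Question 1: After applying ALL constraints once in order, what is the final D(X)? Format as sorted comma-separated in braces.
Answer: {2,3,4}

Derivation:
Constraint 1 (X + Y = W) on D(X)={2,3,4,5,6} D(Y)={1,3,6} D(W)={1,2,3,4,5}: X {2,3,4,5,6}->{2,3,4}; Y {1,3,6}->{1,3}; W {1,2,3,4,5}->{3,4,5}
Constraint 2 (X != Y) on D(X)={2,3,4} D(Y)={1,3}: no change
Constraint 3 (Y < W) on D(Y)={1,3} D(W)={3,4,5}: no change
So after all 3 constraints: D(X) = {2,3,4}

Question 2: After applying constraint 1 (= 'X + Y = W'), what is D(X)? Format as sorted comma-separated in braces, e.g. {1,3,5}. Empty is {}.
Constraint 1 (X + Y = W) on D(X)={2,3,4,5,6} D(Y)={1,3,6} D(W)={1,2,3,4,5}: X {2,3,4,5,6}->{2,3,4}; Y {1,3,6}->{1,3}; W {1,2,3,4,5}->{3,4,5}
So after constraint 1: D(X) = {2,3,4}

Answer: {2,3,4}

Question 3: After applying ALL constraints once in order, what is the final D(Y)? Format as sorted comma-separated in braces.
Constraint 1 (X + Y = W) on D(X)={2,3,4,5,6} D(Y)={1,3,6} D(W)={1,2,3,4,5}: X {2,3,4,5,6}->{2,3,4}; Y {1,3,6}->{1,3}; W {1,2,3,4,5}->{3,4,5}
Constraint 2 (X != Y) on D(X)={2,3,4} D(Y)={1,3}: no change
Constraint 3 (Y < W) on D(Y)={1,3} D(W)={3,4,5}: no change
So after all 3 constraints: D(Y) = {1,3}

Answer: {1,3}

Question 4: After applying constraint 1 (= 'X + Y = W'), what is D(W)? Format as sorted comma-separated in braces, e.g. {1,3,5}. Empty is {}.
Constraint 1 (X + Y = W) on D(X)={2,3,4,5,6} D(Y)={1,3,6} D(W)={1,2,3,4,5}: X {2,3,4,5,6}->{2,3,4}; Y {1,3,6}->{1,3}; W {1,2,3,4,5}->{3,4,5}
So after constraint 1: D(W) = {3,4,5}

Answer: {3,4,5}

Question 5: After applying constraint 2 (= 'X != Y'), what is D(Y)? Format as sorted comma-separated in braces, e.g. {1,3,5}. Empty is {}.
Constraint 1 (X + Y = W) on D(X)={2,3,4,5,6} D(Y)={1,3,6} D(W)={1,2,3,4,5}: X {2,3,4,5,6}->{2,3,4}; Y {1,3,6}->{1,3}; W {1,2,3,4,5}->{3,4,5}
Constraint 2 (X != Y) on D(X)={2,3,4} D(Y)={1,3}: no change
So after constraint 2: D(Y) = {1,3}

Answer: {1,3}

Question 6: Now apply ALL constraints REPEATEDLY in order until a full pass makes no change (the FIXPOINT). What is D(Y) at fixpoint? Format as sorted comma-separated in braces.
pass 0 (initial): D(Y)={1,3,6}
pass 1: W {1,2,3,4,5}->{3,4,5}; X {2,3,4,5,6}->{2,3,4}; Y {1,3,6}->{1,3}
pass 2: no change
Fixpoint after 2 passes: D(Y) = {1,3}

Answer: {1,3}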